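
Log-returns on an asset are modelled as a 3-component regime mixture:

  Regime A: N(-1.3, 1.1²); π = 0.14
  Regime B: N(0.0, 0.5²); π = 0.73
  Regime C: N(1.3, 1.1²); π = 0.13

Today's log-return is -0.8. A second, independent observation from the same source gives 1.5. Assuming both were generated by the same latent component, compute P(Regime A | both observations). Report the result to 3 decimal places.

P(component k | x) = π_k·f_k(x) / marginal(x), where marginal(x) = Σ_j π_j·f_j(x).
Since both observations come from the same component, the likelihood for component k is f_k(x₁)·f_k(x₂).
  p_A = [(1/(1.1·√(2π)))·exp(−(-0.8−-1.3)²/(2·1.1²)) = 0.362675·exp(-0.10331) = 0.327079] × [0.0142085] = 0.00464728
  p_B = [(1/(0.5·√(2π)))·exp(−(-0.8−0.0)²/(2·0.5²)) = 0.797885·exp(-1.28000) = 0.221842] × [0.0088637] = 0.00196634
  p_C = [(1/(1.1·√(2π)))·exp(−(-0.8−1.3)²/(2·1.1²)) = 0.362675·exp(-1.82231) = 0.0586268] × [0.356729] = 0.0209139
Unnormalised posteriors:
  π_A·p_A = 0.14 × 0.00464728 = 0.00065062
  π_B·p_B = 0.73 × 0.00196634 = 0.00143543
  π_C·p_C = 0.13 × 0.0209139 = 0.00271881
Denominator: 0.00065062 + 0.00143543 + 0.00271881 = 0.00480486
P(Regime A | x₁,x₂) ≈ 0.135

0.135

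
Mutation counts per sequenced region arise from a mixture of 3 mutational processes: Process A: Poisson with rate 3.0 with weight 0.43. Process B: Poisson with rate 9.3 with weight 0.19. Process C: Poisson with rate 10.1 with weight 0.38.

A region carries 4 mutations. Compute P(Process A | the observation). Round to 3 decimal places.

P(component k | x) = P(Z=k)·f_k(x) / marginal(x), where marginal(x) = Σ_j P(Z=j)·f_j(x).
Evaluate each component's likelihood at the observed value:
  f_A = 0.168031
  f_B = 0.0284959
  f_C = 0.0178115
Unnormalised posteriors:
  P(Z=A)·f_A = 0.43 × 0.168031 = 0.0722535
  P(Z=B)·f_B = 0.19 × 0.0284959 = 0.00541421
  P(Z=C)·f_C = 0.38 × 0.0178115 = 0.00676836
Denominator: 0.0722535 + 0.00541421 + 0.00676836 = 0.0844361
Responsibility of Process A: 0.0722535 / 0.0844361 ≈ 0.856

0.856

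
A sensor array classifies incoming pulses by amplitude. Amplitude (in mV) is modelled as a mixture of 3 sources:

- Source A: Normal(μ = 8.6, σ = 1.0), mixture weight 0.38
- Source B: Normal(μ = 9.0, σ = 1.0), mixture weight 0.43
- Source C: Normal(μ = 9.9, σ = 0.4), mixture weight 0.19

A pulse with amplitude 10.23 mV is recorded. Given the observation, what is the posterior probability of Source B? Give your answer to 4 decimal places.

P(component k | x) = π_k·f_k(x) / marginal(x), where marginal(x) = Σ_j π_j·f_j(x).
Evaluate each component's likelihood at the observed value:
  p_A = 0.105675
  p_B = 0.187235
  p_C = 0.709666
Multiply by the mixture weights:
  π_A·p_A = 0.38 × 0.105675 = 0.0401564
  π_B·p_B = 0.43 × 0.187235 = 0.0805112
  π_C·p_C = 0.19 × 0.709666 = 0.134837
Denominator: 0.0401564 + 0.0805112 + 0.134837 = 0.255504
Responsibility of Source B: 0.0805112 / 0.255504 ≈ 0.3151

0.3151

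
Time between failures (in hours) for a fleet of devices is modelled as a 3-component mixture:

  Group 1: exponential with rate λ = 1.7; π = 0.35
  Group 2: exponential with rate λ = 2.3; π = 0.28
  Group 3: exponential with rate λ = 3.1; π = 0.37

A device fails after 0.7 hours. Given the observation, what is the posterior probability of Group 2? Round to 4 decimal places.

Posterior ∝ prior × likelihood, so P(k | x) ∝ P(Z=k) f_k(x); normalise over all components.
Component likelihoods at x = 0.7 hours:
  L_1 = 1.7·e^(−1.7·0.7) = 1.7·e^(−1.1900) = 0.517176
  L_2 = 2.3·e^(−2.3·0.7) = 2.3·e^(−1.6100) = 0.459742
  L_3 = 3.1·e^(−3.1·0.7) = 3.1·e^(−2.1700) = 0.353951
Weight by the priors:
  P(Z=1)·L_1 = 0.35 × 0.517176 = 0.181012
  P(Z=2)·L_2 = 0.28 × 0.459742 = 0.128728
  P(Z=3)·L_3 = 0.37 × 0.353951 = 0.130962
Sum: 0.181012 + 0.128728 + 0.130962 = 0.440701
Responsibility of Group 2: 0.128728 / 0.440701 ≈ 0.2921

0.2921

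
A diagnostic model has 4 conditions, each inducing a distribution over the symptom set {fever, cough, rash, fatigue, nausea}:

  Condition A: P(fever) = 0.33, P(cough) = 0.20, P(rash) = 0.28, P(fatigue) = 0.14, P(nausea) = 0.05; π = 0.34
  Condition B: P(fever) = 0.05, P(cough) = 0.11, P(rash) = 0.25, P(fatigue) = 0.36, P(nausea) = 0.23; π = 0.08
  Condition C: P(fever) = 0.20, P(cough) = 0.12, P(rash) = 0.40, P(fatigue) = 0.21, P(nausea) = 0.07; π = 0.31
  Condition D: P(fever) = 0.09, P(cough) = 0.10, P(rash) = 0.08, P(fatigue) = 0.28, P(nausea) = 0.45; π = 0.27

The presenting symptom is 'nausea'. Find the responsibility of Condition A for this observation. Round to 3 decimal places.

0.095

P(component k | x) = w_k·f_k(x) / marginal(x), where marginal(x) = Σ_j w_j·f_j(x).
Categorical probabilities:
  f_A = 0.05
  f_B = 0.23
  f_C = 0.07
  f_D = 0.45
Prior × likelihood for each component:
  w_A·f_A = 0.34 × 0.05 = 0.017
  w_B·f_B = 0.08 × 0.23 = 0.0184
  w_C·f_C = 0.31 × 0.07 = 0.0217
  w_D·f_D = 0.27 × 0.45 = 0.1215
Sum: 0.017 + 0.0184 + 0.0217 + 0.1215 = 0.1786
So the posterior for Condition A is 0.017 / 0.1786 ≈ 0.095.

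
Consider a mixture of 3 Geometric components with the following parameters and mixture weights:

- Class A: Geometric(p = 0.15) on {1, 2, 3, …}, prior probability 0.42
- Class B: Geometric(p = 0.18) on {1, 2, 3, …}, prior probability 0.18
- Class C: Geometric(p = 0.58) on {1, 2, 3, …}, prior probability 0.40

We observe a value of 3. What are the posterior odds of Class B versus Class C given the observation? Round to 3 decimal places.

The posterior odds equal the prior odds times the likelihood ratio: (w_i/w_j)·(f_i(x)/f_j(x)).
Geometric probabilities:
  L_A = 0.15·(1−0.15)^2 = 0.15·0.7225 = 0.108375
  L_B = 0.18·(1−0.18)^2 = 0.18·0.6724 = 0.121032
  L_C = 0.58·(1−0.58)^2 = 0.58·0.1764 = 0.102312
0.0217858 / 0.0409248 ≈ 0.532

0.532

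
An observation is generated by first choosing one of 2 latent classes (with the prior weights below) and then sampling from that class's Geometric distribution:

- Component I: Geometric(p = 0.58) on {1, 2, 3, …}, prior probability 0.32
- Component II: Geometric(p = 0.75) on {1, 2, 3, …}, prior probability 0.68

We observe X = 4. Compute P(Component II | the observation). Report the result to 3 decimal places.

P(component k | x) = π_k·f_k(x) / marginal(x), where marginal(x) = Σ_j π_j·f_j(x).
Geometric probabilities:
  L_I = 0.58·(1−0.58)^3 = 0.58·0.074088 = 0.042971
  L_II = 0.75·(1−0.75)^3 = 0.75·0.015625 = 0.0117188
Weight by the priors:
  π_I·L_I = 0.32 × 0.042971 = 0.0137507
  π_II·L_II = 0.68 × 0.0117188 = 0.00796875
Evidence: 0.0137507 + 0.00796875 = 0.0217195
So the posterior for Component II is 0.00796875 / 0.0217195 ≈ 0.367.

0.367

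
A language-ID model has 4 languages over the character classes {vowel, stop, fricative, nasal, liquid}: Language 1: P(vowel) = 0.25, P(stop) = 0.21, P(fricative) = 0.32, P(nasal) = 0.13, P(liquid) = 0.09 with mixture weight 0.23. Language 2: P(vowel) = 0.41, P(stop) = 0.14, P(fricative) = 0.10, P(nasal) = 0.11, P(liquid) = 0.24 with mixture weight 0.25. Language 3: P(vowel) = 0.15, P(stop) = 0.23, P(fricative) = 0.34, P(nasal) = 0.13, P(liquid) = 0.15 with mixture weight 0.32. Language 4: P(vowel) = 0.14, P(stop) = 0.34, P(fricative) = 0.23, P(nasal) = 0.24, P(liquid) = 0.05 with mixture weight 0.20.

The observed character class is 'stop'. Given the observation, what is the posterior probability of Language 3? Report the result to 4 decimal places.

0.3273

By Bayes' theorem, P(k | x) = P(Z=k) f_k(x) / Σ_j P(Z=j) f_j(x).
Component likelihoods at x = 'stop':
  f_1 = P(stop | comp) = 0.21
  f_2 = P(stop | comp) = 0.14
  f_3 = P(stop | comp) = 0.23
  f_4 = P(stop | comp) = 0.34
Prior × likelihood for each component:
  P(Z=1)·f_1 = 0.23 × 0.21 = 0.0483
  P(Z=2)·f_2 = 0.25 × 0.14 = 0.035
  P(Z=3)·f_3 = 0.32 × 0.23 = 0.0736
  P(Z=4)·f_4 = 0.20 × 0.34 = 0.068
Denominator: 0.0483 + 0.035 + 0.0736 + 0.068 = 0.2249
P(Language 3 | 'stop') = 0.0736 / 0.2249 ≈ 0.3273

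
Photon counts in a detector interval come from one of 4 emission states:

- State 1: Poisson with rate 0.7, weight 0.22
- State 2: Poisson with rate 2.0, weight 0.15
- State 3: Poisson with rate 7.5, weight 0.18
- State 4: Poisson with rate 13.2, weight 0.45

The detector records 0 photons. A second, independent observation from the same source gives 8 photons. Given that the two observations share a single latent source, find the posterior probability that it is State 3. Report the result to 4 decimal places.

0.4378

Apply Bayes' rule: the posterior for each component is proportional to its prior times its likelihood at x.
Since both observations come from the same component, the likelihood for component k is f_k(x₁)·f_k(x₂).
  L_1 = [e^(−0.7)·0.7^0/0! = 0.496585] × [7.09999e-07] = 3.52575e-07
  L_2 = [e^(−2.0)·2.0^0/0! = 0.135335] × [0.000859272] = 0.00011629
  L_3 = [e^(−7.5)·7.5^0/0! = 0.000553084] × [0.137329] = 7.59543e-05
  L_4 = [e^(−13.2)·13.2^0/0! = 1.8506e-06] × [0.0423042] = 7.82883e-08
Unnormalised posteriors:
  w_1·L_1 = 0.22 × 3.52575e-07 = 7.75665e-08
  w_2·L_2 = 0.15 × 0.00011629 = 1.74435e-05
  w_3·L_3 = 0.18 × 7.59543e-05 = 1.36718e-05
  w_4·L_4 = 0.45 × 7.82883e-08 = 3.52297e-08
Marginal: 7.75665e-08 + 1.74435e-05 + 1.36718e-05 + 3.52297e-08 = 3.1228e-05
So the posterior for State 3 is 1.36718e-05 / 3.1228e-05 ≈ 0.4378.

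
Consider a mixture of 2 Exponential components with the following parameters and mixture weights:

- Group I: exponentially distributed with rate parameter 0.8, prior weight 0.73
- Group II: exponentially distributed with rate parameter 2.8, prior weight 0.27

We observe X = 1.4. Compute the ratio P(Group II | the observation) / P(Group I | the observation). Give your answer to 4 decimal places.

Posterior odds = (π_i f_i(x)) / (π_j f_j(x)); the normalising sum cancels.
Exponential densities:
  f_I = 0.261024
  f_II = 0.0555551
Posterior odds = (π_II·f_II) / (π_I·f_I) = (0.27·0.0555551) / (0.73·0.261024) = 0.0149999 / 0.190547 ≈ 0.0787

0.0787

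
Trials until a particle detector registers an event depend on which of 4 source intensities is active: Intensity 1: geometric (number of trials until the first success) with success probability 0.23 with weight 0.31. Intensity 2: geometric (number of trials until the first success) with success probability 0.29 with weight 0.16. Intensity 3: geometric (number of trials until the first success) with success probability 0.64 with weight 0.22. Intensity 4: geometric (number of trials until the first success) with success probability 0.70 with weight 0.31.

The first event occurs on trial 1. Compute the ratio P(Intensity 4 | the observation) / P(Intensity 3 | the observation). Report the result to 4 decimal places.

Posterior odds = (P(Z=i) f_i(x)) / (P(Z=j) f_j(x)); the normalising sum cancels.
Geometric probabilities:
  L_1 = 0.23·(1−0.23)^0 = 0.23·1 = 0.23
  L_2 = 0.29·(1−0.29)^0 = 0.29·1 = 0.29
  L_3 = 0.64·(1−0.64)^0 = 0.64·1 = 0.64
  L_4 = 0.70·(1−0.70)^0 = 0.70·1 = 0.7
Posterior odds = (P(Z=4)·L_4) / (P(Z=3)·L_3) = (0.31·0.7) / (0.22·0.64) = 0.217 / 0.1408 ≈ 1.5412

1.5412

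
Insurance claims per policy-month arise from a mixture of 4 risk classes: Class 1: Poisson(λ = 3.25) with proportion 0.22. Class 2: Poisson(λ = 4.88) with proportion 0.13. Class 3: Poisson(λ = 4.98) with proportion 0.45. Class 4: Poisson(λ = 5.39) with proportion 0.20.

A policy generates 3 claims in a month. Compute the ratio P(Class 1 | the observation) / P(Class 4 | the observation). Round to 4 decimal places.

2.0496

Posterior odds = (π_i f_i(x)) / (π_j f_j(x)); the normalising sum cancels.
Evaluate each component's likelihood at the observed value:
  p_1 = e^(−3.25)·3.25^3/3! = 0.221841
  p_2 = e^(−4.88)·4.88^3/3! = 0.147147
  p_3 = e^(−4.98)·4.98^3/3! = 0.141498
  p_4 = e^(−5.39)·5.39^3/3! = 0.119061
Odds = (0.22/0.20) × (0.221841/0.119061) = 1.1 × 1.86326 ≈ 2.0496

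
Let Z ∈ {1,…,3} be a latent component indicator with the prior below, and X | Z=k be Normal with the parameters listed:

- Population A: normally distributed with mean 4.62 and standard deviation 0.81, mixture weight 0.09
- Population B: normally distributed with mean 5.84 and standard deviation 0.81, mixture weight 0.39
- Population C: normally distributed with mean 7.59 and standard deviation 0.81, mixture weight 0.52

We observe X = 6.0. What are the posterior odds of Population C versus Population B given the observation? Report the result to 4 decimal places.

0.1980

Posterior odds = (P(Z=i) f_i(x)) / (P(Z=j) f_j(x)); the normalising sum cancels.
Normal densities:
  f_A = 0.11538
  f_B = 0.483006
  f_C = 0.0717312
0.0373002 / 0.188372 ≈ 0.1980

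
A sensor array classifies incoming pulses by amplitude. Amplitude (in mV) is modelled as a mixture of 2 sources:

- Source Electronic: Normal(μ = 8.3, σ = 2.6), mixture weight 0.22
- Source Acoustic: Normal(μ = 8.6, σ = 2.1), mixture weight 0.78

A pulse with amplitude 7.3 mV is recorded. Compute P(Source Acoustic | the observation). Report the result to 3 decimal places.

0.796

By Bayes' theorem, P(k | x) = w_k f_k(x) / Σ_j w_j f_j(x).
Evaluate each component's likelihood at the observed value:
  f_Electronic = (1/(2.6·√(2π)))·exp(−(7.3−8.3)²/(2·2.6²)) = 0.153439·exp(-0.07396) = 0.1425
  f_Acoustic = (1/(2.1·√(2π)))·exp(−(7.3−8.6)²/(2·2.1²)) = 0.189973·exp(-0.19161) = 0.156847
Weight by the priors:
  w_Electronic·f_Electronic = 0.22 × 0.1425 = 0.03135
  w_Acoustic·f_Acoustic = 0.78 × 0.156847 = 0.12234
Evidence: 0.03135 + 0.12234 = 0.15369
P(Source Acoustic | data) = 0.12234 / 0.15369 ≈ 0.796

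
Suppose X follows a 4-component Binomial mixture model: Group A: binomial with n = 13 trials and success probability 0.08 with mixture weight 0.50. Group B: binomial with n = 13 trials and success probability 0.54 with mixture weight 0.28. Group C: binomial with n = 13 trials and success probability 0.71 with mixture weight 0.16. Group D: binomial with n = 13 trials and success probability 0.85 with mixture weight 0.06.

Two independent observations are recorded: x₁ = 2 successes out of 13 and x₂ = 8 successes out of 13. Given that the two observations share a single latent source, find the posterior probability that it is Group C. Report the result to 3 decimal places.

P(component k | x) = P(Z=k)·f_k(x) / marginal(x), where marginal(x) = Σ_j P(Z=j)·f_j(x).
Since both observations come from the same component, the likelihood for component k is f_k(x₁)·f_k(x₂).
  p_A = [C(13,2)·0.08^2·0.92^11 = 78·0.0064·0.399637 = 0.199499] × [1.42311e-06] = 2.83908e-07
  p_B = [C(13,2)·0.54^2·0.46^11 = 78·0.2916·0.000195135 = 0.00443832] × [0.191654] = 0.000850621
  p_C = [C(13,2)·0.71^2·0.29^11 = 78·0.5041·1.22005e-06 = 4.79722e-05] × [0.170465] = 8.17758e-06
  p_D = [C(13,2)·0.85^2·0.15^11 = 78·0.7225·8.64976e-10 = 4.87457e-08] × [0.0266309] = 1.29814e-09
Prior × likelihood for each component:
  P(Z=A)·p_A = 0.50 × 2.83908e-07 = 1.41954e-07
  P(Z=B)·p_B = 0.28 × 0.000850621 = 0.000238174
  P(Z=C)·p_C = 0.16 × 8.17758e-06 = 1.30841e-06
  P(Z=D)·p_D = 0.06 × 1.29814e-09 = 7.78886e-11
Evidence: 1.41954e-07 + 0.000238174 + 1.30841e-06 + 7.78886e-11 = 0.000239624
P(Group C | x₁, x₂) ≈ 0.005

0.005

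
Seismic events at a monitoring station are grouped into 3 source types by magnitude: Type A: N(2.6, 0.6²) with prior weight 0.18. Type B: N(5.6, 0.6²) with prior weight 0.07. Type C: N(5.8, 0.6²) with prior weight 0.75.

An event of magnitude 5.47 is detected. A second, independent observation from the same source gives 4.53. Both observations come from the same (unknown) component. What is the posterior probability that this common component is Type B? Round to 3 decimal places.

0.169

P(component k | x) = w_k·f_k(x) / marginal(x), where marginal(x) = Σ_j w_j·f_j(x).
Since both observations come from the same component, the likelihood for component k is f_k(x₁)·f_k(x₂).
  L_A = [(1/(0.6·√(2π)))·exp(−(5.47−2.6)²/(2·0.6²)) = 0.664904·exp(-11.44014) = 7.15105e-06] × [0.00376659] = 2.69351e-08
  L_B = [(1/(0.6·√(2π)))·exp(−(5.47−5.6)²/(2·0.6²)) = 0.664904·exp(-0.02347) = 0.649479] × [0.135572] = 0.0880512
  L_C = [(1/(0.6·√(2π)))·exp(−(5.47−5.8)²/(2·0.6²)) = 0.664904·exp(-0.15125) = 0.571573] × [0.0707748] = 0.040453
Unnormalised posteriors:
  w_A·L_A = 0.18 × 2.69351e-08 = 4.84831e-09
  w_B·L_B = 0.07 × 0.0880512 = 0.00616358
  w_C·L_C = 0.75 × 0.040453 = 0.0303397
Evidence: 4.84831e-09 + 0.00616358 + 0.0303397 = 0.0365033
Responsibility of Type B: 0.00616358 / 0.0365033 ≈ 0.169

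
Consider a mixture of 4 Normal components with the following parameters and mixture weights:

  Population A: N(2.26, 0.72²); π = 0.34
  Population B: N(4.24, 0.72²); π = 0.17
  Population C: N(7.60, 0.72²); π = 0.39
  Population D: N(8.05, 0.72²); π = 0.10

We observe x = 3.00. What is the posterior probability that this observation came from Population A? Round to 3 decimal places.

0.839

P(component k | x) = π_k·f_k(x) / marginal(x), where marginal(x) = Σ_j π_j·f_j(x).
Normal densities:
  L_A = (1/(0.72·√(2π)))·exp(−(3.00−2.26)²/(2·0.72²)) = 0.554087·exp(-0.52816) = 0.326738
  L_B = (1/(0.72·√(2π)))·exp(−(3.00−4.24)²/(2·0.72²)) = 0.554087·exp(-1.48302) = 0.12575
  L_C = (1/(0.72·√(2π)))·exp(−(3.00−7.60)²/(2·0.72²)) = 0.554087·exp(-20.40895) = 7.58722e-10
  L_D = (1/(0.72·√(2π)))·exp(−(3.00−8.05)²/(2·0.72²)) = 0.554087·exp(-24.59732) = 1.15106e-11
Weight by the priors:
  π_A·L_A = 0.34 × 0.326738 = 0.111091
  π_B·L_B = 0.17 × 0.12575 = 0.0213775
  π_C·L_C = 0.39 × 7.58722e-10 = 2.95902e-10
  π_D·L_D = 0.10 × 1.15106e-11 = 1.15106e-12
Marginal: 0.111091 + 0.0213775 + 2.95902e-10 + 1.15106e-12 = 0.132468
P(Population A | the observation) = 0.111091 / 0.132468 ≈ 0.839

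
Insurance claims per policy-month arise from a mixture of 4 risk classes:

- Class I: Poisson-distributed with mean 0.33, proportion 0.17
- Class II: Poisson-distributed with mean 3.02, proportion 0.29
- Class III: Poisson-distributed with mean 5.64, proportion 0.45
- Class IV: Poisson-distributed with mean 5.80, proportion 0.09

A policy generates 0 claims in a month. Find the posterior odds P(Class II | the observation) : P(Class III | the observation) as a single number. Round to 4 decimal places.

The posterior odds equal the prior odds times the likelihood ratio: (w_i/w_j)·(f_i(x)/f_j(x)).
Evaluate each component's likelihood at the observed value:
  f_I = 0.718924
  f_II = 0.0488012
  f_III = 0.00355287
  f_IV = 0.00302755
Posterior odds = (w_II·f_II) / (w_III·f_III) = (0.29·0.0488012) / (0.45·0.00355287) = 0.0141524 / 0.00159879 ≈ 8.8519

8.8519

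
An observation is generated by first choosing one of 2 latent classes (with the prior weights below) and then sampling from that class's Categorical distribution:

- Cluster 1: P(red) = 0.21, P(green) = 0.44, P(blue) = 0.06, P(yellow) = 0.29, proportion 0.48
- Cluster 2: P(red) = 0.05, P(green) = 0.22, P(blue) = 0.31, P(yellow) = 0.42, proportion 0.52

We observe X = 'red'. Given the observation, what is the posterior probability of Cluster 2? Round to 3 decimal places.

0.205

Posterior ∝ prior × likelihood, so P(k | x) ∝ π_k f_k(x); normalise over all components.
Categorical probabilities:
  f_1 = P(red | comp) = 0.21
  f_2 = P(red | comp) = 0.05
Weight by the priors:
  π_1·f_1 = 0.48 × 0.21 = 0.1008
  π_2·f_2 = 0.52 × 0.05 = 0.026
Evidence: 0.1008 + 0.026 = 0.1268
So the posterior for Cluster 2 is 0.026 / 0.1268 ≈ 0.205.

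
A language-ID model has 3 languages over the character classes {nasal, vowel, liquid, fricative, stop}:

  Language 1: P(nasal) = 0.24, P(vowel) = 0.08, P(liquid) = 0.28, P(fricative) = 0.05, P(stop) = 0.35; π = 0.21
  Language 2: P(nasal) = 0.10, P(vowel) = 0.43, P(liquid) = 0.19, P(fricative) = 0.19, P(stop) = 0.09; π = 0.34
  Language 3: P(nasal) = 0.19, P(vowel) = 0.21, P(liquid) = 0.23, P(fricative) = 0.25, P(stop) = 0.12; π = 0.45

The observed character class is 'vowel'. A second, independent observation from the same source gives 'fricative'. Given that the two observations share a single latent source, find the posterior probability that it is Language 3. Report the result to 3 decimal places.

Posterior ∝ prior × likelihood, so P(k | x) ∝ w_k f_k(x); normalise over all components.
Since both observations come from the same component, the likelihood for component k is f_k(x₁)·f_k(x₂).
  L_1 = [0.08] × [0.05] = 0.004
  L_2 = [0.43] × [0.19] = 0.0817
  L_3 = [0.21] × [0.25] = 0.0525
Multiply by the mixture weights:
  w_1·L_1 = 0.21 × 0.004 = 0.00084
  w_2·L_2 = 0.34 × 0.0817 = 0.027778
  w_3·L_3 = 0.45 × 0.0525 = 0.023625
Normaliser: 0.00084 + 0.027778 + 0.023625 = 0.052243
So the posterior for Language 3 is 0.023625 / 0.052243 ≈ 0.452.

0.452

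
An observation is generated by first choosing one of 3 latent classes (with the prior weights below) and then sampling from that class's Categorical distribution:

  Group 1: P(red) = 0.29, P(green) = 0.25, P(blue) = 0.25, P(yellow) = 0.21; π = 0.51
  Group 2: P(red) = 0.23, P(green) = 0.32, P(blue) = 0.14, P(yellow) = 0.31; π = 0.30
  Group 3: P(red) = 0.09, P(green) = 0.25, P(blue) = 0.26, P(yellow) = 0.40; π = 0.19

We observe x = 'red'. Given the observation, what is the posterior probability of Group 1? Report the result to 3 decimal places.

P(component k | x) = π_k·f_k(x) / marginal(x), where marginal(x) = Σ_j π_j·f_j(x).
Categorical probabilities:
  f_1 = P(red | comp) = 0.29
  f_2 = P(red | comp) = 0.23
  f_3 = P(red | comp) = 0.09
Prior × likelihood for each component:
  π_1·f_1 = 0.51 × 0.29 = 0.1479
  π_2·f_2 = 0.30 × 0.23 = 0.069
  π_3·f_3 = 0.19 × 0.09 = 0.0171
Evidence: 0.1479 + 0.069 + 0.0171 = 0.234
So the posterior for Group 1 is 0.1479 / 0.234 ≈ 0.632.

0.632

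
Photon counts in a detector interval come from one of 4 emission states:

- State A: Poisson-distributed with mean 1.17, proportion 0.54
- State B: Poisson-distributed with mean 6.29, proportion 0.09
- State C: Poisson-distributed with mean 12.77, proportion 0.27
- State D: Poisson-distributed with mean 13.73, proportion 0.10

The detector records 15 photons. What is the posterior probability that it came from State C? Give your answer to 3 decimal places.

0.701

By Bayes' theorem, P(k | x) = π_k f_k(x) / Σ_j π_j f_j(x).
Evaluate each component's likelihood at the observed value:
  p_A = e^(−1.17)·1.17^15/15! = 2.50129e-12
  p_B = e^(−6.29)·6.29^15/15! = 0.00135378
  p_C = e^(−12.77)·12.77^15/15! = 0.0851968
  p_D = e^(−13.73)·13.73^15/15! = 0.0967599
Prior × likelihood for each component:
  π_A·p_A = 0.54 × 2.50129e-12 = 1.3507e-12
  π_B·p_B = 0.09 × 0.00135378 = 0.00012184
  π_C·p_C = 0.27 × 0.0851968 = 0.0230031
  π_D·p_D = 0.10 × 0.0967599 = 0.00967599
Normaliser: 1.3507e-12 + 0.00012184 + 0.0230031 + 0.00967599 = 0.032801
P(State C | the observation) = 0.0230031 / 0.032801 ≈ 0.701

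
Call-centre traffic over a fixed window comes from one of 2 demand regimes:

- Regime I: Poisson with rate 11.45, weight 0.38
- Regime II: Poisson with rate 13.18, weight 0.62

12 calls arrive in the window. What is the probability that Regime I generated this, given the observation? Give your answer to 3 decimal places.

0.390

The responsibility of component k is π_k f_k(x) divided by Σ_j π_j f_j(x).
Component likelihoods at x = 12 calls:
  L_I = e^(−11.45)·11.45^12/12! = 0.11289
  L_II = e^(−13.18)·13.18^12/12! = 0.108305
Prior × likelihood for each component:
  π_I·L_I = 0.38 × 0.11289 = 0.0428984
  π_II·L_II = 0.62 × 0.108305 = 0.0671488
Normaliser: 0.0428984 + 0.0671488 = 0.110047
Responsibility of Regime I: 0.0428984 / 0.110047 ≈ 0.390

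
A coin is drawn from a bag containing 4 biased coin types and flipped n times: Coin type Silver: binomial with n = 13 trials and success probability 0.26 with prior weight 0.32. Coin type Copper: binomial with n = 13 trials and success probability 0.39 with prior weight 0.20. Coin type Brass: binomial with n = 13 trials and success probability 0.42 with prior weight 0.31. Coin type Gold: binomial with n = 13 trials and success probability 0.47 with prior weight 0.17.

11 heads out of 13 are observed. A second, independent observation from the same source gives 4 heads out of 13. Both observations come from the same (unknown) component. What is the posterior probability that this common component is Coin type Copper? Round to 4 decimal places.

0.1490

By Bayes' theorem, P(k | x) = π_k f_k(x) / Σ_j π_j f_j(x).
Since both observations come from the same component, the likelihood for component k is f_k(x₁)·f_k(x₂).
  p_Silver = [1.56771e-05] × [0.217413] = 3.40839e-06
  p_Copper = [0.000921436] × [0.193434] = 0.000178237
  p_Brass = [0.00188232] × [0.165255] = 0.000311063
  p_Gold = [0.00541655] × [0.115128] = 0.000623596
Multiply by the mixture weights:
  π_Silver·p_Silver = 0.32 × 3.40839e-06 = 1.09069e-06
  π_Copper·p_Copper = 0.20 × 0.000178237 = 3.56474e-05
  π_Brass·p_Brass = 0.31 × 0.000311063 = 9.64294e-05
  π_Gold·p_Gold = 0.17 × 0.000623596 = 0.000106011
Marginal: 1.09069e-06 + 3.56474e-05 + 9.64294e-05 + 0.000106011 = 0.000239179
So the posterior for Coin type Copper is 3.56474e-05 / 0.000239179 ≈ 0.1490.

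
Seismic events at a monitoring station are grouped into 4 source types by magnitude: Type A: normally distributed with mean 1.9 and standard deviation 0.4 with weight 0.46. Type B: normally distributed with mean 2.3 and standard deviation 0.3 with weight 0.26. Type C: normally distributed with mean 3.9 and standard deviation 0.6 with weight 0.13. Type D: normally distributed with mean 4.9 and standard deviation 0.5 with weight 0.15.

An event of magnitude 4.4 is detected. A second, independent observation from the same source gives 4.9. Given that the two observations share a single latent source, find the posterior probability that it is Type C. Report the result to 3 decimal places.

0.149

P(component k | x) = P(Z=k)·f_k(x) / marginal(x), where marginal(x) = Σ_j P(Z=j)·f_j(x).
Since both observations come from the same component, the likelihood for component k is f_k(x₁)·f_k(x₂).
  p_A = [3.285e-09] × [6.0858e-13] = 1.99919e-21
  p_B = [3.04491e-11] × [6.51056e-17] = 1.9824e-27
  p_C = [0.469853] × [0.165795] = 0.0778994
  p_D = [0.483941] × [0.797885] = 0.386129
Weight by the priors:
  P(Z=A)·p_A = 0.46 × 1.99919e-21 = 9.19627e-22
  P(Z=B)·p_B = 0.26 × 1.9824e-27 = 5.15425e-28
  P(Z=C)·p_C = 0.13 × 0.0778994 = 0.0101269
  P(Z=D)·p_D = 0.15 × 0.386129 = 0.0579194
Evidence: 9.19627e-22 + 5.15425e-28 + 0.0101269 + 0.0579194 = 0.0680463
So the posterior for Type C is 0.0101269 / 0.0680463 ≈ 0.149.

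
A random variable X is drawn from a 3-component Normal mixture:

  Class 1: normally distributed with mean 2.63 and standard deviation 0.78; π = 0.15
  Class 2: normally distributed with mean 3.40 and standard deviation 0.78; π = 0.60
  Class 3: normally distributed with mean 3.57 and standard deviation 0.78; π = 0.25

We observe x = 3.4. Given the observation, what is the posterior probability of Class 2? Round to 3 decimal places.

0.641

By Bayes' theorem, P(k | x) = w_k f_k(x) / Σ_j w_j f_j(x).
Component likelihoods at x = 3.4:
  p_1 = (1/(0.78·√(2π)))·exp(−(3.4−2.63)²/(2·0.78²)) = 0.511464·exp(-0.48726) = 0.314196
  p_2 = (1/(0.78·√(2π)))·exp(−(3.4−3.40)²/(2·0.78²)) = 0.511464·exp(-0.00000) = 0.511464
  p_3 = (1/(0.78·√(2π)))·exp(−(3.4−3.57)²/(2·0.78²)) = 0.511464·exp(-0.02375) = 0.49946
Unnormalised posteriors:
  w_1·p_1 = 0.15 × 0.314196 = 0.0471294
  w_2·p_2 = 0.60 × 0.511464 = 0.306879
  w_3·p_3 = 0.25 × 0.49946 = 0.124865
Normaliser: 0.0471294 + 0.306879 + 0.124865 = 0.478873
P(Class 2 | 3.4) ≈ 0.641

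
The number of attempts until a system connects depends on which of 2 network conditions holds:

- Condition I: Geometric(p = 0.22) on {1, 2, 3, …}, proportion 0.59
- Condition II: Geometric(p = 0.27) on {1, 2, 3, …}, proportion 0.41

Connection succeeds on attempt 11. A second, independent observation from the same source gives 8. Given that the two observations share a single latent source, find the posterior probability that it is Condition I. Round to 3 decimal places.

0.747

By Bayes' theorem, P(k | x) = π_k f_k(x) / Σ_j π_j f_j(x).
Since both observations come from the same component, the likelihood for component k is f_k(x₁)·f_k(x₂).
  p_I = [0.0183387] × [0.0386443] = 0.000708686
  p_II = [0.0116036] × [0.029828] = 0.000346112
Multiply by the mixture weights:
  π_I·p_I = 0.59 × 0.000708686 = 0.000418125
  π_II·p_II = 0.41 × 0.000346112 = 0.000141906
Denominator: 0.000418125 + 0.000141906 = 0.00056003
P(Condition I | x) = 0.000418125 / 0.00056003 ≈ 0.747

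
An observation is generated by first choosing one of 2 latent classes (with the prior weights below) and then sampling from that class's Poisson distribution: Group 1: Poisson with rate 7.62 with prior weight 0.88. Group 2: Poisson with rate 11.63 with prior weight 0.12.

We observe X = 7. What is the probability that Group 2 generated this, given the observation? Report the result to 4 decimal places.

By Bayes' theorem, P(k | x) = π_k f_k(x) / Σ_j π_j f_j(x).
Evaluate each component's likelihood at the observed value:
  L_1 = 0.145188
  L_2 = 0.0507905
Unnormalised posteriors:
  π_1·L_1 = 0.88 × 0.145188 = 0.127765
  π_2·L_2 = 0.12 × 0.0507905 = 0.00609486
Marginal: 0.127765 + 0.00609486 = 0.13386
P(Group 2 | x) ≈ 0.0455

0.0455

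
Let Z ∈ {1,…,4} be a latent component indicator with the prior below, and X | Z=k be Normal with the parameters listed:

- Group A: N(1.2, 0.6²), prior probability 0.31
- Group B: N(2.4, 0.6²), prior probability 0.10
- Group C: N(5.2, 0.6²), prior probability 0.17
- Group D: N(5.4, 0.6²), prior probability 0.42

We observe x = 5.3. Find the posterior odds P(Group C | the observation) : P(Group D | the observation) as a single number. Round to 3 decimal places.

0.405

Posterior odds = (w_i f_i(x)) / (w_j f_j(x)); the normalising sum cancels.
Evaluate each component's likelihood at the observed value:
  p_A = (1/(0.6·√(2π)))·exp(−(5.3−1.2)²/(2·0.6²)) = 0.664904·exp(-23.34722) = 4.82158e-11
  p_B = (1/(0.6·√(2π)))·exp(−(5.3−2.4)²/(2·0.6²)) = 0.664904·exp(-11.68056) = 5.62287e-06
  p_C = (1/(0.6·√(2π)))·exp(−(5.3−5.2)²/(2·0.6²)) = 0.664904·exp(-0.01389) = 0.655733
  p_D = (1/(0.6·√(2π)))·exp(−(5.3−5.4)²/(2·0.6²)) = 0.664904·exp(-0.01389) = 0.655733
Odds = (0.17/0.42) × (0.655733/0.655733) = 0.404762 × 1 ≈ 0.405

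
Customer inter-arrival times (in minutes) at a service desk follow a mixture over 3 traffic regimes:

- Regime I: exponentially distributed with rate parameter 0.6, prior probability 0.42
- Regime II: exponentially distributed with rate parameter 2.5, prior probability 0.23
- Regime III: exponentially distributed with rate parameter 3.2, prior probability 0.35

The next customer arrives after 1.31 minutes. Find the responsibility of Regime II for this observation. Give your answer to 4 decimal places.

0.1417

P(component k | x) = π_k·f_k(x) / marginal(x), where marginal(x) = Σ_j π_j·f_j(x).
Component likelihoods at x = 1.31 minutes:
  f_I = 0.6·e^(−0.6·1.31) = 0.6·e^(−0.7860) = 0.273398
  f_II = 2.5·e^(−2.5·1.31) = 2.5·e^(−3.2750) = 0.0945422
  f_III = 3.2·e^(−3.2·1.31) = 3.2·e^(−4.1920) = 0.0483713
Unnormalised posteriors:
  π_I·f_I = 0.42 × 0.273398 = 0.114827
  π_II·f_II = 0.23 × 0.0945422 = 0.0217447
  π_III·f_III = 0.35 × 0.0483713 = 0.0169299
Marginal: 0.114827 + 0.0217447 + 0.0169299 = 0.153502
P(Regime II | 1.31 minutes) ≈ 0.1417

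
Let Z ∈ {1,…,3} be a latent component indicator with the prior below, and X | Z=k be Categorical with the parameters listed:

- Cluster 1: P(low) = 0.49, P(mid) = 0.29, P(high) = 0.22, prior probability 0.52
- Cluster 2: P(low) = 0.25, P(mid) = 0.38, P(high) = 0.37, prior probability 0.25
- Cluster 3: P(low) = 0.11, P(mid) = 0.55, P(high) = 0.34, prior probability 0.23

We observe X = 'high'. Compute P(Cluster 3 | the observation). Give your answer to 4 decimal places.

0.2743

The responsibility of component k is π_k f_k(x) divided by Σ_j π_j f_j(x).
Component likelihoods at x = 'high':
  L_1 = P(high | comp) = 0.22
  L_2 = P(high | comp) = 0.37
  L_3 = P(high | comp) = 0.34
Unnormalised posteriors:
  π_1·L_1 = 0.52 × 0.22 = 0.1144
  π_2·L_2 = 0.25 × 0.37 = 0.0925
  π_3·L_3 = 0.23 × 0.34 = 0.0782
Denominator: 0.1144 + 0.0925 + 0.0782 = 0.2851
P(Cluster 3 | the observation) ≈ 0.2743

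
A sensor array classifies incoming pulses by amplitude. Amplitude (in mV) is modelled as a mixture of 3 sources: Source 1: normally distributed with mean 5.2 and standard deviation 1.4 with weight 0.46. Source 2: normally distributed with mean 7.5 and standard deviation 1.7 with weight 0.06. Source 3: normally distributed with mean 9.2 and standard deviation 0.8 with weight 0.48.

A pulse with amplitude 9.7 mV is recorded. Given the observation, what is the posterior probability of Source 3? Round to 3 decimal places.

Apply Bayes' rule: the posterior for each component is proportional to its prior times its likelihood at x.
Component likelihoods at x = 9.7 mV:
  p_1 = (1/(1.4·√(2π)))·exp(−(9.7−5.2)²/(2·1.4²)) = 0.284959·exp(-5.16582) = 0.00162666
  p_2 = (1/(1.7·√(2π)))·exp(−(9.7−7.5)²/(2·1.7²)) = 0.234672·exp(-0.83737) = 0.101577
  p_3 = (1/(0.8·√(2π)))·exp(−(9.7−9.2)²/(2·0.8²)) = 0.498678·exp(-0.19531) = 0.410201
Unnormalised posteriors:
  π_1·p_1 = 0.46 × 0.00162666 = 0.000748263
  π_2·p_2 = 0.06 × 0.101577 = 0.00609463
  π_3·p_3 = 0.48 × 0.410201 = 0.196897
Marginal: 0.000748263 + 0.00609463 + 0.196897 = 0.203739
Responsibility of Source 3: 0.196897 / 0.203739 ≈ 0.966

0.966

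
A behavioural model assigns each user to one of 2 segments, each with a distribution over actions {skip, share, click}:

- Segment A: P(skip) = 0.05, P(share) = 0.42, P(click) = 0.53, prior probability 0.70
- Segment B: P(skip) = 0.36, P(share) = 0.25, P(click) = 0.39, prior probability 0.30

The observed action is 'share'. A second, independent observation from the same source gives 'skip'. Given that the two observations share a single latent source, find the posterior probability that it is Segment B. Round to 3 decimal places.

Apply Bayes' rule: the posterior for each component is proportional to its prior times its likelihood at x.
Since both observations come from the same component, the likelihood for component k is f_k(x₁)·f_k(x₂).
  f_A = [0.42] × [0.05] = 0.021
  f_B = [0.25] × [0.36] = 0.09
Weight by the priors:
  w_A·f_A = 0.70 × 0.021 = 0.0147
  w_B·f_B = 0.30 × 0.09 = 0.027
Marginal: 0.0147 + 0.027 = 0.0417
P(Segment B | x) ≈ 0.647

0.647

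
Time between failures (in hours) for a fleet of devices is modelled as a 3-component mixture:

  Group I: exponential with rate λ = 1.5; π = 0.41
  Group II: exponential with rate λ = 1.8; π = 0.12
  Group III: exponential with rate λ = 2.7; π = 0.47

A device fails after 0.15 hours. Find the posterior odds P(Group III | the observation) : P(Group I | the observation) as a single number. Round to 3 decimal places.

The posterior odds equal the prior odds times the likelihood ratio: (π_i/π_j)·(f_i(x)/f_j(x)).
Evaluate each component's likelihood at the observed value:
  f_I = 1.19777
  f_II = 1.37408
  f_III = 1.80084
0.846394 / 0.491087 ≈ 1.724

1.724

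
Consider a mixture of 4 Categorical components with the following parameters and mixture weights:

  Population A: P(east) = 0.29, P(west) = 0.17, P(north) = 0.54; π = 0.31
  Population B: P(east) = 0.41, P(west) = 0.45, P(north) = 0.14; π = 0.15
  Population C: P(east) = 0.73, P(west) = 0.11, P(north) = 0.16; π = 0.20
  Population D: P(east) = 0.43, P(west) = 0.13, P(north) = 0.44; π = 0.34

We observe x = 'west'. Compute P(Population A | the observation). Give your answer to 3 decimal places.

Posterior ∝ prior × likelihood, so P(k | x) ∝ P(Z=k) f_k(x); normalise over all components.
Component likelihoods at x = 'west':
  p_A = P(west | comp) = 0.17
  p_B = P(west | comp) = 0.45
  p_C = P(west | comp) = 0.11
  p_D = P(west | comp) = 0.13
Multiply by the mixture weights:
  P(Z=A)·p_A = 0.31 × 0.17 = 0.0527
  P(Z=B)·p_B = 0.15 × 0.45 = 0.0675
  P(Z=C)·p_C = 0.20 × 0.11 = 0.022
  P(Z=D)·p_D = 0.34 × 0.13 = 0.0442
Marginal: 0.0527 + 0.0675 + 0.022 + 0.0442 = 0.1864
So the posterior for Population A is 0.0527 / 0.1864 ≈ 0.283.

0.283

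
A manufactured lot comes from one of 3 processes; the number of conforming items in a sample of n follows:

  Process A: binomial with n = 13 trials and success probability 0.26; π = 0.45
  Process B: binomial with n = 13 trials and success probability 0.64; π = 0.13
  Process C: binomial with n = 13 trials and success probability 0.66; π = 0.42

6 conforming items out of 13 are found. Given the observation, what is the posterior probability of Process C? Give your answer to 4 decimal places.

0.4328

The responsibility of component k is π_k f_k(x) divided by Σ_j π_j f_j(x).
Binomial probabilities:
  L_A = 0.0644139
  L_B = 0.0924091
  L_C = 0.0744961
Weight by the priors:
  π_A·L_A = 0.45 × 0.0644139 = 0.0289862
  π_B·L_B = 0.13 × 0.0924091 = 0.0120132
  π_C·L_C = 0.42 × 0.0744961 = 0.0312883
Marginal: 0.0289862 + 0.0120132 + 0.0312883 = 0.0722878
So the posterior for Process C is 0.0312883 / 0.0722878 ≈ 0.4328.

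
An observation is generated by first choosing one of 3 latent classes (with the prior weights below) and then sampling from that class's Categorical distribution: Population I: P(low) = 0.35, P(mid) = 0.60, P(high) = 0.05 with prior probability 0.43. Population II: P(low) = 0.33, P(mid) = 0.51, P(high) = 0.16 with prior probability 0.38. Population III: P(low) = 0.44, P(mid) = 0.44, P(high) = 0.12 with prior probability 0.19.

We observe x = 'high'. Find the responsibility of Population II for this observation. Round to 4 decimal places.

P(component k | x) = π_k·f_k(x) / marginal(x), where marginal(x) = Σ_j π_j·f_j(x).
Component likelihoods at x = 'high':
  f_I = P(high | comp) = 0.05
  f_II = P(high | comp) = 0.16
  f_III = P(high | comp) = 0.12
Multiply by the mixture weights:
  π_I·f_I = 0.43 × 0.05 = 0.0215
  π_II·f_II = 0.38 × 0.16 = 0.0608
  π_III·f_III = 0.19 × 0.12 = 0.0228
Marginal: 0.0215 + 0.0608 + 0.0228 = 0.1051
So the posterior for Population II is 0.0608 / 0.1051 ≈ 0.5785.

0.5785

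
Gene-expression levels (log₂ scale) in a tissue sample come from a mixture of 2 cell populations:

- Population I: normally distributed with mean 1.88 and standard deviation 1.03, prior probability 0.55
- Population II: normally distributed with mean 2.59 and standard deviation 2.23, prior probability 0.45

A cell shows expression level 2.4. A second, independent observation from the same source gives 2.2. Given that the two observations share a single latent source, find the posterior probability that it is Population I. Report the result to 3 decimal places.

0.830

P(component k | x) = w_k·f_k(x) / marginal(x), where marginal(x) = Σ_j w_j·f_j(x).
Since both observations come from the same component, the likelihood for component k is f_k(x₁)·f_k(x₂).
  p_I = [0.340978] × [0.369074] = 0.125846
  p_II = [0.17825] × [0.176183] = 0.0314045
Unnormalised posteriors:
  w_I·p_I = 0.55 × 0.125846 = 0.0692154
  w_II·p_II = 0.45 × 0.0314045 = 0.014132
Normaliser: 0.0692154 + 0.014132 = 0.0833475
P(Population I | x) = 0.0692154 / 0.0833475 ≈ 0.830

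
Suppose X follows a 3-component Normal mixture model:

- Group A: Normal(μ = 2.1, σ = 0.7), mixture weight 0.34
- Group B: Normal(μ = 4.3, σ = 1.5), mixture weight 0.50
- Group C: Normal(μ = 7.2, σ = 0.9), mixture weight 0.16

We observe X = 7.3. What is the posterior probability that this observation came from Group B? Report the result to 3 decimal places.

Posterior ∝ prior × likelihood, so P(k | x) ∝ π_k f_k(x); normalise over all components.
Evaluate each component's likelihood at the observed value:
  f_A = (1/(0.7·√(2π)))·exp(−(7.3−2.1)²/(2·0.7²)) = 0.569918·exp(-27.59184) = 5.92693e-13
  f_B = (1/(1.5·√(2π)))·exp(−(7.3−4.3)²/(2·1.5²)) = 0.265962·exp(-2.00000) = 0.035994
  f_C = (1/(0.9·√(2π)))·exp(−(7.3−7.2)²/(2·0.9²)) = 0.443269·exp(-0.00617) = 0.440541
Prior × likelihood for each component:
  π_A·f_A = 0.34 × 5.92693e-13 = 2.01516e-13
  π_B·f_B = 0.50 × 0.035994 = 0.017997
  π_C·f_C = 0.16 × 0.440541 = 0.0704866
Sum: 2.01516e-13 + 0.017997 + 0.0704866 = 0.0884836
P(Group B | x) ≈ 0.203

0.203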